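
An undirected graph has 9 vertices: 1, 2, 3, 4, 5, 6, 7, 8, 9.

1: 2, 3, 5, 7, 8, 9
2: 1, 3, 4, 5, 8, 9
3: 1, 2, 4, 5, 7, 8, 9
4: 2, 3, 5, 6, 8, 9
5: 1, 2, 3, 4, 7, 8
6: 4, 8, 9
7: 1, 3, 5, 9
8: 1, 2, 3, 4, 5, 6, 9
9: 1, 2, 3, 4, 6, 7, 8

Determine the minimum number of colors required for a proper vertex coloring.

1, 2, 3, 8, 9 are pairwise adjacent (a clique of size 5), so at least 5 colors are needed.
One proper 5-coloring: 1=e, 2=d, 3=c, 4=e, 5=b, 6=c, 7=a, 8=a, 9=b. Every edge joins two different colors.

5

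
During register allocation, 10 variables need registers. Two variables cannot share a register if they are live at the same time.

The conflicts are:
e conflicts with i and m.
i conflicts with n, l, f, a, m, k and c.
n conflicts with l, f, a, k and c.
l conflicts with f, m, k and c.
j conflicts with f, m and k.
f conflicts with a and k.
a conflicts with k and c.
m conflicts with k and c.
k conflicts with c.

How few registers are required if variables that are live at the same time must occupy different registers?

i, l, m, k, c pairwise conflict, so at least 5 registers are needed.
5 registers suffice: register 1 → {i, j}; register 2 → {e, k}; register 3 → {n, m}; register 4 → {l, a}; register 5 → {f, c}. Each listed conflict is separated.

5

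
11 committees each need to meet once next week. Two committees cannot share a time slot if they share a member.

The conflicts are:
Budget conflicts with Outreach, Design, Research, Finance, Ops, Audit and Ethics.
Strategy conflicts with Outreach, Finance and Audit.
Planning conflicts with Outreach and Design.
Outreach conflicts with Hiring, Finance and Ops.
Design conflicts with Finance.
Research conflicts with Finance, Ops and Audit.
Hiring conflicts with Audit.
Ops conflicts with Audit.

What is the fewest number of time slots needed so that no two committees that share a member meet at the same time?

4

Budget, Research, Ops, Audit are mutually in conflict, so at least 4 time slots are needed.
4 time slots suffice: time slot 1 → {Budget, Strategy, Planning, Hiring}; time slot 2 → {Outreach, Design, Audit, Ethics}; time slot 3 → {Finance, Ops}; time slot 4 → {Research}. Every pair that conflicts lands in different time slots.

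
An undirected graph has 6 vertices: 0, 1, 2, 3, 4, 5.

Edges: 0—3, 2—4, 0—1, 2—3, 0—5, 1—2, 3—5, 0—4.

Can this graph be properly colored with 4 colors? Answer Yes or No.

The chromatic number is 3. 0, 3, 5 are mutually adjacent, so at least 3 colors are needed.
3 colors suffice: color red → {0, 2}; color blue → {1, 3, 4}; color green → {5}.
Since 4 ≥ 3, a proper 4-coloring certainly exists.

Yes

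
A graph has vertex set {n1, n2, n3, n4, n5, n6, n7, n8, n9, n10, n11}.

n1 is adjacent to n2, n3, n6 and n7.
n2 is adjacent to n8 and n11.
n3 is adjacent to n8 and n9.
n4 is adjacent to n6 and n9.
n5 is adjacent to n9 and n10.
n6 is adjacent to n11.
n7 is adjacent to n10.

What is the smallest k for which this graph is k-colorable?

The cycle n9-n4-n6-n1-n3-n9 has odd length 5, so it cannot be 2-colored; at least 3 colors are needed.
3 colors suffice: n1=1, n2=2, n3=2, n4=3, n5=2, n6=2, n7=2, n8=1, n9=1, n10=1, n11=1. No two adjacent vertices share a color.

3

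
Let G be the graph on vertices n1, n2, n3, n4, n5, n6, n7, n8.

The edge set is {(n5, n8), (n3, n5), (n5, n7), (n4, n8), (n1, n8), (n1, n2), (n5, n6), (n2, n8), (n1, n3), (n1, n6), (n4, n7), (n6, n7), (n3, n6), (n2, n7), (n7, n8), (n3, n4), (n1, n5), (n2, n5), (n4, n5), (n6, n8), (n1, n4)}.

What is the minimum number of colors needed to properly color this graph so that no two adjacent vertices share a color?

n1, n2, n5, n8 are mutually adjacent (a clique of size 4), so at least 4 colors are needed.
A valid assignment using 4 colors: n1=G, n2=Y, n3=B, n4=Y, n5=R, n6=Y, n7=G, n8=B. Every edge joins two different colors.

4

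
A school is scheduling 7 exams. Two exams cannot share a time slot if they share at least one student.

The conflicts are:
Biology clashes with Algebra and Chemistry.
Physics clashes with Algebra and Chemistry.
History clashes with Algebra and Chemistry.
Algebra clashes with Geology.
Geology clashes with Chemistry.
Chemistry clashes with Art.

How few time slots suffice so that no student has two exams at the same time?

History and Algebra conflict, so at least 2 time slots are needed.
2 time slots suffice: Biology=2, Physics=2, History=2, Algebra=1, Geology=2, Chemistry=1, Art=2. Each listed conflict is separated.

2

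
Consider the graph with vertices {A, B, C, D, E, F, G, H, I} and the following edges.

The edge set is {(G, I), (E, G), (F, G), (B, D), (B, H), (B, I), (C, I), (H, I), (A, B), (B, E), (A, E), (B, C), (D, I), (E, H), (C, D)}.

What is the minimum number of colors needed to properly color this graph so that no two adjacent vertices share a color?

B, C, D, I are pairwise adjacent (a clique of size 4), so at least 4 colors are needed.
4 colors suffice: color red → {B, G}; color blue → {E, F, I}; color green → {A, D, H}; color yellow → {C}. Each edge has distinct colors on its endpoints.

4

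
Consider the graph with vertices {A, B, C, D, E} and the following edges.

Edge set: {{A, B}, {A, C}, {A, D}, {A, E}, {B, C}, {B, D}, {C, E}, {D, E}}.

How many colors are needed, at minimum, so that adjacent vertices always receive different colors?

A, C, E are mutually adjacent, so at least 3 colors are needed.
3 colors suffice: color red → {A}; color blue → {B, E}; color green → {C, D}. Each edge has distinct colors on its endpoints.

3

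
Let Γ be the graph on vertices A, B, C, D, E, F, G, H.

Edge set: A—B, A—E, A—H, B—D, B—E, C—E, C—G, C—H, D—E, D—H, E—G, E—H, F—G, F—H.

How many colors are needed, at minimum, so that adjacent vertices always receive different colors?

C, E, H are mutually adjacent, so at least 3 colors are needed.
3 colors suffice: color 1 → {E, F}; color 2 → {B, G, H}; color 3 → {A, C, D}. Every edge joins two different colors.

3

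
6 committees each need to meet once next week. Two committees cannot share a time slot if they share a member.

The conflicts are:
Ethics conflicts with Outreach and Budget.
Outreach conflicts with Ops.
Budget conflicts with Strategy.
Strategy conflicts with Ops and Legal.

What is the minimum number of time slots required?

3

The cycle Ops-Outreach-Ethics-Budget-Strategy-Ops has odd length 5, so it cannot be 2-colored; at least 3 time slots are needed.
A valid assignment using 3 time slots: Ethics=1, Outreach=2, Budget=2, Strategy=1, Ops=3, Legal=2. Each listed conflict is separated.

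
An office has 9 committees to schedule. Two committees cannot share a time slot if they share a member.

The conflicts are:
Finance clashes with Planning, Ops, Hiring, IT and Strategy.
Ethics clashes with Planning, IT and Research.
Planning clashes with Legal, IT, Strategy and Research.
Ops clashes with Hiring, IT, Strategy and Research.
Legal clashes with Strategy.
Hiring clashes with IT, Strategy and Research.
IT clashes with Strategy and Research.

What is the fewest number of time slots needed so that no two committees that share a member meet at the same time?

5

Finance, Ops, Hiring, IT, Strategy all conflict with each other, so at least 5 time slots are needed.
5 time slots suffice: time slot 1 → {Legal, IT}; time slot 2 → {Planning, Hiring}; time slot 3 → {Strategy, Research}; time slot 4 → {Ethics, Ops}; time slot 5 → {Finance}. Every pair that conflicts lands in different time slots.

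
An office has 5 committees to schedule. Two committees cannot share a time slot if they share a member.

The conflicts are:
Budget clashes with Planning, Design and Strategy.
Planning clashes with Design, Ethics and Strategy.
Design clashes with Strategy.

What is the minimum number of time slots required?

4

Budget, Planning, Design, Strategy pairwise conflict, so at least 4 time slots are needed.
4 time slots suffice: time slot 1 → {Planning}; time slot 2 → {Design, Ethics}; time slot 3 → {Budget}; time slot 4 → {Strategy}. Every pair that conflicts lands in different time slots.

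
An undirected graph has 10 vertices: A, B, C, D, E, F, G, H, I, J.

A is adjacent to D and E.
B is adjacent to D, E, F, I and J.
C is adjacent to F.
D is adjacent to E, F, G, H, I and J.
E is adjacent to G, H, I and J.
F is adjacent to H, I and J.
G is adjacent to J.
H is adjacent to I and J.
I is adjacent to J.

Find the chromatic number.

5

B, D, E, I, J are mutually adjacent (a clique of size 5), so at least 5 colors are needed.
5 colors suffice: color red → {C, D}; color blue → {A, J}; color green → {E, F}; color yellow → {G, I}; color purple → {B, H}. Each edge has distinct colors on its endpoints.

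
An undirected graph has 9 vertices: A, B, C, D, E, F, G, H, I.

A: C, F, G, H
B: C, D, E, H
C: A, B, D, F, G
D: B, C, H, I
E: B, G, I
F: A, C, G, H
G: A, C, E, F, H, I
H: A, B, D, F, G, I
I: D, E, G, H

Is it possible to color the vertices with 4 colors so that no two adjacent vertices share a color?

Yes

The chromatic number is 4. A, C, F, G are mutually adjacent (a clique of size 4), so at least 4 colors are needed.
4 colors suffice: color 1 → {B, G}; color 2 → {C, E, H}; color 3 → {A, D}; color 4 → {F, I}.
That is already a proper 4-coloring.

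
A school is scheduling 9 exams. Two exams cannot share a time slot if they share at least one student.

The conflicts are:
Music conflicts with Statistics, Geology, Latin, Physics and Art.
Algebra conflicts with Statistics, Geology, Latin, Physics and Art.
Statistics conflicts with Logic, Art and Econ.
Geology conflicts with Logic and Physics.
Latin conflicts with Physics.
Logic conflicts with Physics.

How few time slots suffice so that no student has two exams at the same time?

Algebra, Geology, Physics pairwise conflict, so at least 3 time slots are needed.
Using 3 time slots: Music=1, Algebra=1, Statistics=2, Geology=3, Latin=3, Logic=1, Physics=2, Art=3, Econ=1. Every pair that conflicts lands in different time slots.

3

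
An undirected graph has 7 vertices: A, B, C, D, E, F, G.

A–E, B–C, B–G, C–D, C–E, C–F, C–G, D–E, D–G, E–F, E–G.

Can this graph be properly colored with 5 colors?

The chromatic number is 4. C, D, E, G are mutually adjacent (a clique of size 4), so at least 4 colors are needed.
4 colors suffice: color 1 → {A, C}; color 2 → {B, E}; color 3 → {F, G}; color 4 → {D}.
Since 5 ≥ 4, a proper 5-coloring certainly exists.

Yes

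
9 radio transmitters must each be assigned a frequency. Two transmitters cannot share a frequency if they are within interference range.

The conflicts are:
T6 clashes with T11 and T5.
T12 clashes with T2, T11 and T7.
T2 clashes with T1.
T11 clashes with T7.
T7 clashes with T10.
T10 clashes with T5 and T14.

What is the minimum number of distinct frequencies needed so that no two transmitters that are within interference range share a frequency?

T12, T11, T7 are mutually in conflict, so at least 3 frequencies are needed.
3 frequencies suffice: frequency 1 → {T6, T12, T10, T1}; frequency 2 → {T2, T7, T5, T14}; frequency 3 → {T11}. No two conflicting transmitters share a frequency.

3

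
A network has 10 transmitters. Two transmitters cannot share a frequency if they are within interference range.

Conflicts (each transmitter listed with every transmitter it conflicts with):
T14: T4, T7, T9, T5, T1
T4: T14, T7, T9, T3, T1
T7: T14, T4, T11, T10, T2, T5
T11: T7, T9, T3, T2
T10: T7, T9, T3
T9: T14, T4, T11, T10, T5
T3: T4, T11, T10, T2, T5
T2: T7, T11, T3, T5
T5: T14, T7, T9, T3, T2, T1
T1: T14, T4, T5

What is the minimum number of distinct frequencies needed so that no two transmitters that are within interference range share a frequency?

T14, T4, T7 pairwise conflict, so at least 3 frequencies are needed.
3 frequencies suffice: frequency 1 → {T7, T9, T3, T1}; frequency 2 → {T4, T11, T10, T5}; frequency 3 → {T14, T2}. Each listed conflict is separated.

3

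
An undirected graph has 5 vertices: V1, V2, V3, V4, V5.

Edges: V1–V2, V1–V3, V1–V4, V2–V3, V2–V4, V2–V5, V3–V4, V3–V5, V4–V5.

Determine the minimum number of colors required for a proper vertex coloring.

4

V1, V2, V3, V4 are mutually adjacent (a clique of size 4), so at least 4 colors are needed.
A valid assignment using 4 colors: V1=4, V2=3, V3=2, V4=1, V5=4. Each edge has distinct colors on its endpoints.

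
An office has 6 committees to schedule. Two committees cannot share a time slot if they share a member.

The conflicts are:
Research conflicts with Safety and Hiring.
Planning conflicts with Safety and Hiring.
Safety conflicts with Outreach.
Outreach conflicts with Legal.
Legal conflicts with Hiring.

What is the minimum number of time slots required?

The cycle Outreach-Safety-Planning-Hiring-Legal-Outreach has odd length 5, so it cannot be 2-colored; at least 3 time slots are needed.
3 time slots suffice: time slot 1 → {Safety, Hiring}; time slot 2 → {Research, Planning, Outreach}; time slot 3 → {Legal}. Every pair that conflicts lands in different time slots.

3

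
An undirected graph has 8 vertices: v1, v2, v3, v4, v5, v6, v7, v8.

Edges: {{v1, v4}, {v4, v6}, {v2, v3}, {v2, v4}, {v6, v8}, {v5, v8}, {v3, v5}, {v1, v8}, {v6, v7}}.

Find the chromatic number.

v1 and v8 are adjacent, so at least 2 colors are needed.
A valid assignment using 2 colors: v1=1, v2=1, v3=2, v4=2, v5=1, v6=1, v7=2, v8=2. Each edge has distinct colors on its endpoints.

2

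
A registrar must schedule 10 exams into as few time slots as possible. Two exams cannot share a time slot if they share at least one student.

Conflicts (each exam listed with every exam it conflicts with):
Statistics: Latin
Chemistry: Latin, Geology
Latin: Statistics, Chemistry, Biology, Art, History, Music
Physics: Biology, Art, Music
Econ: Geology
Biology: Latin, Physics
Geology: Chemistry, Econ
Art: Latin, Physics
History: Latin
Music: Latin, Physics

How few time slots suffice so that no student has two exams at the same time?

Physics and Music conflict, so at least 2 time slots are needed.
Using 2 time slots: Statistics=2, Chemistry=2, Latin=1, Physics=1, Econ=2, Biology=2, Geology=1, Art=2, History=2, Music=2. Every pair that conflicts lands in different time slots.

2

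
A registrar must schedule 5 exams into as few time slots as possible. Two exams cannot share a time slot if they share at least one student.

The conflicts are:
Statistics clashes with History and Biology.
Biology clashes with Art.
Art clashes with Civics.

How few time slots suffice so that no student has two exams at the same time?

Statistics and Biology conflict, so at least 2 time slots are needed.
2 time slots suffice: Statistics=1, History=2, Biology=2, Art=1, Civics=2. Each listed conflict is separated.

2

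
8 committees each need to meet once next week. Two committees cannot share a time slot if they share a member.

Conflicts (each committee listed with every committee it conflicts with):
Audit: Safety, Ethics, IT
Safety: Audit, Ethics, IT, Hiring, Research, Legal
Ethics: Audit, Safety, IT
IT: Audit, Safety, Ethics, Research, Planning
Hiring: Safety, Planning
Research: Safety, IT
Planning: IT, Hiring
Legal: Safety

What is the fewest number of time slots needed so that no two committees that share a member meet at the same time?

Audit, Safety, Ethics, IT all conflict with each other, so at least 4 time slots are needed.
4 time slots suffice: time slot 1 → {Safety, Planning}; time slot 2 → {IT, Hiring, Legal}; time slot 3 → {Audit, Research}; time slot 4 → {Ethics}. No two conflicting committees share a time slot.

4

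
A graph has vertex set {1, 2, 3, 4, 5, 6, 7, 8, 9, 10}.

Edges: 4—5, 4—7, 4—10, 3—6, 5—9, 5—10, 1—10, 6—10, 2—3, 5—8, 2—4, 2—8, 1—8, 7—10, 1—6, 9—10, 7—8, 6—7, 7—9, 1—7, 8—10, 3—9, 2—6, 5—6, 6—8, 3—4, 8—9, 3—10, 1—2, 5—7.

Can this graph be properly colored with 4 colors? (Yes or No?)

No

5, 6, 7, 8, 10 form a clique, so at least 5 colors are needed.
So 4 colors are not enough.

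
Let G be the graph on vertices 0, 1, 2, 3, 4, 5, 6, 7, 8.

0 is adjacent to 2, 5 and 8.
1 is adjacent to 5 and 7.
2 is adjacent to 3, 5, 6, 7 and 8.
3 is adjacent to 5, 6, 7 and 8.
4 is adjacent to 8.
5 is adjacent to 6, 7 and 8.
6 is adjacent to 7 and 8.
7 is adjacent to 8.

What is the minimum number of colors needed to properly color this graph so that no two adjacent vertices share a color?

2, 3, 5, 6, 7, 8 form a clique, so at least 6 colors are needed.
6 colors suffice: color red → {4, 5}; color blue → {1, 8}; color green → {0, 7}; color yellow → {2}; color purple → {6}; color orange → {3}. Each edge has distinct colors on its endpoints.

6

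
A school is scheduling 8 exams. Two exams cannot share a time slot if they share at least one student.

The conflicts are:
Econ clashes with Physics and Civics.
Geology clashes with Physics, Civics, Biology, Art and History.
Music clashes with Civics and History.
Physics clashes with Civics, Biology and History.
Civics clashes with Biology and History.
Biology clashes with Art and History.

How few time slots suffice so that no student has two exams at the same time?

5

Geology, Physics, Civics, Biology, History all conflict with each other, so at least 5 time slots are needed.
5 time slots suffice: time slot 1 → {Civics, Art}; time slot 2 → {Econ, History}; time slot 3 → {Geology, Music}; time slot 4 → {Physics}; time slot 5 → {Biology}. No two conflicting exams share a time slot.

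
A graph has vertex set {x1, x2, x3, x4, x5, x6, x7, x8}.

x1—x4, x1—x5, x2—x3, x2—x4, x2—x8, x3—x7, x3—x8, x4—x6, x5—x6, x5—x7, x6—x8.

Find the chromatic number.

3

x2, x3, x8 are pairwise adjacent, so at least 3 colors are needed.
3 colors suffice: x1=3, x2=1, x3=3, x4=2, x5=1, x6=3, x7=2, x8=2. Every edge joins two different colors.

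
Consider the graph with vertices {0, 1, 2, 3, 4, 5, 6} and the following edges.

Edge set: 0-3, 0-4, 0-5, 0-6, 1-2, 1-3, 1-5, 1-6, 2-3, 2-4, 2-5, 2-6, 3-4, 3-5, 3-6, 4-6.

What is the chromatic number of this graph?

4

2, 3, 4, 6 form a clique, so at least 4 colors are needed.
A valid assignment using 4 colors: 0=c, 1=d, 2=c, 3=a, 4=d, 5=b, 6=b. No two adjacent vertices share a color.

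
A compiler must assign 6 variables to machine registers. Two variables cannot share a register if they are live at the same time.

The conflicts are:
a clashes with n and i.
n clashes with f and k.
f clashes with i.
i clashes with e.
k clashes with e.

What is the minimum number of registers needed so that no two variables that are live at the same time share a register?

The cycle a-n-k-e-i-a has odd length 5, so it cannot be 2-colored; at least 3 registers are needed.
3 registers suffice: register 1 → {n, i}; register 2 → {a, f, k}; register 3 → {e}. No two conflicting variables share a register.

3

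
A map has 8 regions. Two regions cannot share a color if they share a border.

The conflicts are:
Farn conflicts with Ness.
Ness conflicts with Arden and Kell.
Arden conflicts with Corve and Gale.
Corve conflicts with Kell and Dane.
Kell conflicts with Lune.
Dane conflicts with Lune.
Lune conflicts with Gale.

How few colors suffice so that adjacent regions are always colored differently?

3

The cycle Kell-Corve-Arden-Gale-Lune-Kell has odd length 5, so it cannot be 2-colored; at least 3 colors are needed.
3 colors suffice: Farn=1, Ness=2, Arden=1, Corve=2, Kell=3, Dane=3, Lune=1, Gale=2. Each listed conflict is separated.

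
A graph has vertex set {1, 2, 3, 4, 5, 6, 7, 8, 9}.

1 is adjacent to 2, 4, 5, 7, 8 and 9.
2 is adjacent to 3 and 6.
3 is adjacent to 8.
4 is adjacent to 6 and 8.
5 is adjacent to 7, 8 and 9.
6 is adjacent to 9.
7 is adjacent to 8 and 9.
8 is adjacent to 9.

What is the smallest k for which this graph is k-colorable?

5

1, 5, 7, 8, 9 are mutually adjacent (a clique of size 5), so at least 5 colors are needed.
5 colors suffice: 1=a, 2=b, 3=a, 4=c, 5=e, 6=a, 7=d, 8=b, 9=c. No two adjacent vertices share a color.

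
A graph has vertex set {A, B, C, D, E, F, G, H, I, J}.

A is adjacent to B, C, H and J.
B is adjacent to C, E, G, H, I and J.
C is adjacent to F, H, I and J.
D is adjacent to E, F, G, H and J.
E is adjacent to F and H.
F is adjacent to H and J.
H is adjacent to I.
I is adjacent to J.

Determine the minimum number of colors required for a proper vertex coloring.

B, C, H, I are pairwise adjacent (a clique of size 4), so at least 4 colors are needed.
4 colors suffice: color red → {G, H, J}; color blue → {B, D}; color green → {C, E}; color yellow → {A, F, I}. Each edge has distinct colors on its endpoints.

4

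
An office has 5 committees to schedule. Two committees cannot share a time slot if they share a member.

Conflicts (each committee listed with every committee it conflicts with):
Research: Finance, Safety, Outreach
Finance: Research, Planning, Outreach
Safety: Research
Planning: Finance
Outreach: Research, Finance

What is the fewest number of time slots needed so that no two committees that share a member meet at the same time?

Research, Finance, Outreach are mutually in conflict, so at least 3 time slots are needed.
3 time slots suffice: time slot 1 → {Finance, Safety}; time slot 2 → {Research, Planning}; time slot 3 → {Outreach}. Each listed conflict is separated.

3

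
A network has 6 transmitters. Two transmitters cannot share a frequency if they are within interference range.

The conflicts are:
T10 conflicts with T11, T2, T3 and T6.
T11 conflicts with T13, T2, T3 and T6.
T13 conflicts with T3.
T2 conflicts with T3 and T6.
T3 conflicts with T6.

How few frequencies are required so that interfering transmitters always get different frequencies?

T10, T11, T2, T3, T6 pairwise conflict, so at least 5 frequencies are needed.
5 frequencies suffice: frequency 1 → {T3}; frequency 2 → {T11}; frequency 3 → {T13, T2}; frequency 4 → {T10}; frequency 5 → {T6}. No two conflicting transmitters share a frequency.

5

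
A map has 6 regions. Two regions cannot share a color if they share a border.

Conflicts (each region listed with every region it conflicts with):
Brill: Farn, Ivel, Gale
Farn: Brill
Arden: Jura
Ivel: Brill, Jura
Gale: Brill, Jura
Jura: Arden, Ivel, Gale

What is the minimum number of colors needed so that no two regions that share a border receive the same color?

Brill and Gale conflict, so at least 2 colors are needed.
2 colors suffice: color 1 → {Brill, Jura}; color 2 → {Farn, Arden, Ivel, Gale}. Every pair that conflicts lands in different colors.

2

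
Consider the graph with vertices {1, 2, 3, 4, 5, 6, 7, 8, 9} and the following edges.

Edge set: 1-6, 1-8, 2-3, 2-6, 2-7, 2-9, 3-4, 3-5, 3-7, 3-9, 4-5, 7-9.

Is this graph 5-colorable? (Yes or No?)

The chromatic number is 4. 2, 3, 7, 9 form a clique, so at least 4 colors are needed.
4 colors suffice: color a → {1, 3}; color b → {2, 4, 8}; color c → {5, 6, 9}; color d → {7}.
Since 5 ≥ 4, a proper 5-coloring certainly exists.

Yes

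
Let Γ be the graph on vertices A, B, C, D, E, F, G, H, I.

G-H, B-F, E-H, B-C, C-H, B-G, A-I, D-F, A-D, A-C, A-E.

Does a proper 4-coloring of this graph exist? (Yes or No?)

Yes

The chromatic number is 3. The cycle D-A-C-B-F-D has odd length 5, so it cannot be 2-colored; at least 3 colors are needed.
One proper 3-coloring: A=1, B=1, C=2, D=3, E=2, F=2, G=2, H=1, I=2.
Since 4 ≥ 3, a proper 4-coloring certainly exists.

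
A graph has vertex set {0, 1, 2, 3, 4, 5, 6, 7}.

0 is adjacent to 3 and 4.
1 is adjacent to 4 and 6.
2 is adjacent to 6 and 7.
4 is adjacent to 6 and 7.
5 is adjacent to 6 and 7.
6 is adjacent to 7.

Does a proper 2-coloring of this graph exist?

4, 6, 7 are pairwise adjacent, so at least 3 colors are needed.
So 2 colors are not enough.

No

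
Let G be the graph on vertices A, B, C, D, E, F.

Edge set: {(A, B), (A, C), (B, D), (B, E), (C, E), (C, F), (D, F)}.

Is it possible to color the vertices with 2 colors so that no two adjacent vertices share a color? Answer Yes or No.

No

The cycle A-C-F-D-B-A has odd length 5, so it cannot be 2-colored; at least 3 colors are needed.
So 2 colors are not enough.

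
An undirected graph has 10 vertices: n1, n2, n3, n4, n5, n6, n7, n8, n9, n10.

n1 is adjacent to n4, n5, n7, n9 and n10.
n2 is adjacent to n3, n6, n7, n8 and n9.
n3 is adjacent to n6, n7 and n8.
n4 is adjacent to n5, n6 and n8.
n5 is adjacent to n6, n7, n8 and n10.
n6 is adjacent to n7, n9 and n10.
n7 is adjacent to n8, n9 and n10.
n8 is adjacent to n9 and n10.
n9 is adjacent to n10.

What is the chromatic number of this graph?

n5, n7, n8, n10 form a clique, so at least 4 colors are needed.
4 colors suffice: color 1 → {n4, n7}; color 2 → {n1, n6, n8}; color 3 → {n2, n10}; color 4 → {n3, n5, n9}. Every edge joins two different colors.

4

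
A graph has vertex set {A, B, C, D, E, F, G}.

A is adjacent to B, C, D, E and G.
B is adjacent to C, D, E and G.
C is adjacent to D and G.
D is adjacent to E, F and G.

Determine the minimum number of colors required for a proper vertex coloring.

5

A, B, C, D, G form a clique, so at least 5 colors are needed.
A valid assignment using 5 colors: A=2, B=3, C=4, D=1, E=4, F=2, G=5. Each edge has distinct colors on its endpoints.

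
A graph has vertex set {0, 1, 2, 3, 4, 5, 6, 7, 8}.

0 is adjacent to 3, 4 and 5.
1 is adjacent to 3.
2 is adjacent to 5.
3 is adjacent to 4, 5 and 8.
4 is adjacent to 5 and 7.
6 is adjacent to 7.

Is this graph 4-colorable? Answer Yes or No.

The chromatic number is 4. 0, 3, 4, 5 form a clique, so at least 4 colors are needed.
A valid assignment using 4 colors: 0=d, 1=b, 2=a, 3=a, 4=b, 5=c, 6=b, 7=a, 8=b.
That is already a proper 4-coloring.

Yes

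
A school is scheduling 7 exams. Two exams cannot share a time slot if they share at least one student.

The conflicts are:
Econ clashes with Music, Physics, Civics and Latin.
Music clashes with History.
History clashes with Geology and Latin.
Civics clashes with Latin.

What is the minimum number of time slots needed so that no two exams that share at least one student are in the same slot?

3

Econ, Civics, Latin pairwise conflict, so at least 3 time slots are needed.
3 time slots suffice: time slot 1 → {Econ, History}; time slot 2 → {Music, Physics, Geology, Latin}; time slot 3 → {Civics}. Every pair that conflicts lands in different time slots.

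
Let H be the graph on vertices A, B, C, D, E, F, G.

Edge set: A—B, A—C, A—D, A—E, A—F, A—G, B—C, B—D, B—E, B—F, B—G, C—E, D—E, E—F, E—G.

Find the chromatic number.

A, B, D, E form a clique, so at least 4 colors are needed.
4 colors suffice: color 1 → {A}; color 2 → {E}; color 3 → {B}; color 4 → {C, D, F, G}. Every edge joins two different colors.

4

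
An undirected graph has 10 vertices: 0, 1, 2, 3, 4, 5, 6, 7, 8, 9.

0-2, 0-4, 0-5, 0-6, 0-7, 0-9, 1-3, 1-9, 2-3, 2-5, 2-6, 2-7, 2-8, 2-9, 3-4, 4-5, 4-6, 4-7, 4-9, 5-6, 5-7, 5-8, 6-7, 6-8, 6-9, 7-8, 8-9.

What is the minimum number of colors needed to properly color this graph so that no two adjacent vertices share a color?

0, 4, 5, 6, 7 are pairwise adjacent (a clique of size 5), so at least 5 colors are needed.
5 colors suffice: color red → {1, 2, 4}; color blue → {3, 6}; color green → {0, 8}; color yellow → {5, 9}; color purple → {7}. No two adjacent vertices share a color.

5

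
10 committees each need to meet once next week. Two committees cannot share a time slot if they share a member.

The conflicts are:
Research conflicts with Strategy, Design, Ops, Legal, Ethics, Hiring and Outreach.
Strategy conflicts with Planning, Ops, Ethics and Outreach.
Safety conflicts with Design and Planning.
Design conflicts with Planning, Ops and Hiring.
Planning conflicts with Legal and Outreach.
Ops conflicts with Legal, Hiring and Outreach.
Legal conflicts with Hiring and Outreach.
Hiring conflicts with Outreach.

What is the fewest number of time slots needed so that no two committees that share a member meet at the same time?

Research, Ops, Legal, Hiring, Outreach all conflict with each other, so at least 5 time slots are needed.
5 time slots suffice: Research=1, Strategy=4, Safety=2, Design=3, Planning=1, Ops=2, Legal=4, Ethics=2, Hiring=5, Outreach=3. Every pair that conflicts lands in different time slots.

5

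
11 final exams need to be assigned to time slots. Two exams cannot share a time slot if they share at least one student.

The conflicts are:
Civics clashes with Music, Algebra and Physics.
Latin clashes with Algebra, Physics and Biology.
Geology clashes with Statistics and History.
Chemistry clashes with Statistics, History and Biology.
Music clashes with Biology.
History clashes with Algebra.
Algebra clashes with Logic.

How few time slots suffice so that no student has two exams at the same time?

3

The cycle History-Chemistry-Biology-Latin-Algebra-History has odd length 5, so it cannot be 2-colored; at least 3 time slots are needed.
3 time slots suffice: time slot 1 → {Statistics, Algebra, Physics, Biology}; time slot 2 → {Civics, Latin, History, Logic}; time slot 3 → {Geology, Chemistry, Music}. Every pair that conflicts lands in different time slots.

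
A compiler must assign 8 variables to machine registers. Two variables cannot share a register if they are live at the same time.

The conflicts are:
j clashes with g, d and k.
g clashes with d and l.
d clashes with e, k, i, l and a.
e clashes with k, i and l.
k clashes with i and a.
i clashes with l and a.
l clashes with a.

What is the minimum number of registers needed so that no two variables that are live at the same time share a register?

4

d, e, k, i pairwise conflict, so at least 4 registers are needed.
4 registers suffice: register 1 → {d}; register 2 → {j, i}; register 3 → {k, l}; register 4 → {g, e, a}. Each listed conflict is separated.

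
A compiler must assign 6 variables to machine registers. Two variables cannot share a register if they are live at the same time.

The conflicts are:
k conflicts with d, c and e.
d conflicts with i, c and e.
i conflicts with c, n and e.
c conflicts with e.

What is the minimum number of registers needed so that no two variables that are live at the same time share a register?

d, i, c, e pairwise conflict, so at least 4 registers are needed.
4 registers suffice: register 1 → {k, i}; register 2 → {n, e}; register 3 → {c}; register 4 → {d}. Every pair that conflicts lands in different registers.

4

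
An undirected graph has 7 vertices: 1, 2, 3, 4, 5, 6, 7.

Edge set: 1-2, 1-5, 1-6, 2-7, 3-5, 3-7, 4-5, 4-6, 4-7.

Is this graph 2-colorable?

No

The cycle 2-7-3-5-1-2 has odd length 5, so it cannot be 2-colored; at least 3 colors are needed.
So 2 colors are not enough.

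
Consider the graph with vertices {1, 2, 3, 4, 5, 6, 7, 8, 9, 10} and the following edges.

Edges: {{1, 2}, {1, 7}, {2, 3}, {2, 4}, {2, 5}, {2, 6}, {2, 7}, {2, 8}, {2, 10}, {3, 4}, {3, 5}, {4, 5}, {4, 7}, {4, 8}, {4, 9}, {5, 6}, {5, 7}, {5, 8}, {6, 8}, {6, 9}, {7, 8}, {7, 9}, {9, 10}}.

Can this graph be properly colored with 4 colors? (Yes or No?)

No

2, 4, 5, 7, 8 are pairwise adjacent (a clique of size 5), so at least 5 colors are needed.
So 4 colors are not enough.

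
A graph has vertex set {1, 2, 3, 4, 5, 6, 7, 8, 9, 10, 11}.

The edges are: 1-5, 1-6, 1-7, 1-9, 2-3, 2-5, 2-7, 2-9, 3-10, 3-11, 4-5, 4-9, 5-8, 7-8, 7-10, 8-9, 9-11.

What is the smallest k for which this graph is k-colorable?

2

5 and 8 are adjacent, so at least 2 colors are needed.
One proper 2-coloring: 1=blue, 2=blue, 3=red, 4=blue, 5=red, 6=red, 7=red, 8=blue, 9=red, 10=blue, 11=blue. Each edge has distinct colors on its endpoints.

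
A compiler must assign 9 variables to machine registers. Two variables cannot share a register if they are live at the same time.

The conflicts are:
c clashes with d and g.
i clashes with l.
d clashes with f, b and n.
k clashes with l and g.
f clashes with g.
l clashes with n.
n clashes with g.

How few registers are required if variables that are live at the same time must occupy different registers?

d and f conflict, so at least 2 registers are needed.
Using 2 registers: c=2, i=2, d=1, k=2, f=2, b=2, l=1, n=2, g=1. No two conflicting variables share a register.

2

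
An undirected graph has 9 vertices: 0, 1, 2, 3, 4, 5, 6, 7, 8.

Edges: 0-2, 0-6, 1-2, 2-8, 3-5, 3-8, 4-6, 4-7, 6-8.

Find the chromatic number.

2 and 8 are adjacent, so at least 2 colors are needed.
2 colors suffice: color a → {2, 3, 6, 7}; color b → {0, 1, 4, 5, 8}. Every edge joins two different colors.

2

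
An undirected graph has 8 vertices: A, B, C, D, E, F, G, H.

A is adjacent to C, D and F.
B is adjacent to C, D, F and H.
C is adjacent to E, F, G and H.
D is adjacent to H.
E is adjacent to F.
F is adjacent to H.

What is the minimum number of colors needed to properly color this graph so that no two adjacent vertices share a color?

B, C, F, H form a clique, so at least 4 colors are needed.
A valid assignment using 4 colors: A=green, B=green, C=red, D=red, E=green, F=blue, G=blue, H=yellow. Every edge joins two different colors.

4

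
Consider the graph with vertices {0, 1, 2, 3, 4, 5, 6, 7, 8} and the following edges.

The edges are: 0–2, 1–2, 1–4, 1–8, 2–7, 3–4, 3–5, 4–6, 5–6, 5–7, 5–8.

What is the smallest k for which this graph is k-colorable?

3

The cycle 8-5-3-4-1-8 has odd length 5, so it cannot be 2-colored; at least 3 colors are needed.
3 colors suffice: color a → {2, 4, 5}; color b → {0, 1, 3, 6, 7}; color c → {8}. Each edge has distinct colors on its endpoints.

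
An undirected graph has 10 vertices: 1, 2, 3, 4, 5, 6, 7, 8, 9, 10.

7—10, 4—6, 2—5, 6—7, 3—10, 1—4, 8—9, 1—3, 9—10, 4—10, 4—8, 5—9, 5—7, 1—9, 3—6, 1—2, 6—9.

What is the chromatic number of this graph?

2

8 and 9 are adjacent, so at least 2 colors are needed.
2 colors suffice: color a → {2, 3, 4, 7, 9}; color b → {1, 5, 6, 8, 10}. Every edge joins two different colors.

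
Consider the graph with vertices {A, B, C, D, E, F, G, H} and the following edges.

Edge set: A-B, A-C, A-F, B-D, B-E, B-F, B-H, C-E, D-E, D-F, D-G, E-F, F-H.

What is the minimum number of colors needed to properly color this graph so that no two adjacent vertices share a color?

B, D, E, F are mutually adjacent (a clique of size 4), so at least 4 colors are needed.
One proper 4-coloring: A=3, B=2, C=1, D=4, E=3, F=1, G=1, H=3. Each edge has distinct colors on its endpoints.

4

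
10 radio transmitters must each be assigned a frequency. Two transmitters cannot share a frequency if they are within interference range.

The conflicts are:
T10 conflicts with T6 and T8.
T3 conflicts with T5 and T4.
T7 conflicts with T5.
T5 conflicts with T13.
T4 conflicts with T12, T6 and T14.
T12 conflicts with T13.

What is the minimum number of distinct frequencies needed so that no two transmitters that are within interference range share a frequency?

3

The cycle T4-T3-T5-T13-T12-T4 has odd length 5, so it cannot be 2-colored; at least 3 frequencies are needed.
3 frequencies suffice: frequency 1 → {T10, T5, T4}; frequency 2 → {T3, T7, T13, T6, T14, T8}; frequency 3 → {T12}. Every pair that conflicts lands in different frequencies.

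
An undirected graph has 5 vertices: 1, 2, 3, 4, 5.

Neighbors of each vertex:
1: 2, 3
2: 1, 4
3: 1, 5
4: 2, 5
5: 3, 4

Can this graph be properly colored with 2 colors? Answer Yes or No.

No

The cycle 1-2-4-5-3-1 has odd length 5, so it cannot be 2-colored; at least 3 colors are needed.
So 2 colors are not enough.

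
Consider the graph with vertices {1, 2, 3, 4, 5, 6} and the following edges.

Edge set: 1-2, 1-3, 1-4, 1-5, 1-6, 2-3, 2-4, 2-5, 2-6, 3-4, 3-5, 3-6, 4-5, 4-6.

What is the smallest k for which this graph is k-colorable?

1, 2, 3, 4, 6 are mutually adjacent (a clique of size 5), so at least 5 colors are needed.
5 colors suffice: color red → {1}; color blue → {3}; color green → {2}; color yellow → {4}; color purple → {5, 6}. No two adjacent vertices share a color.

5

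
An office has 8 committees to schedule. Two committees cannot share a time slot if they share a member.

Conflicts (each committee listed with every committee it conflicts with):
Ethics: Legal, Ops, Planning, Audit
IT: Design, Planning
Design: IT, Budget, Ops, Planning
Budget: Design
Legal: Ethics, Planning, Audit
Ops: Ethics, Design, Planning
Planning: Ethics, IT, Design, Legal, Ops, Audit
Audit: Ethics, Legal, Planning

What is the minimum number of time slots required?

4

Ethics, Legal, Planning, Audit are mutually in conflict, so at least 4 time slots are needed.
A valid assignment using 4 time slots: Ethics=2, IT=3, Design=2, Budget=1, Legal=4, Ops=3, Planning=1, Audit=3. No two conflicting committees share a time slot.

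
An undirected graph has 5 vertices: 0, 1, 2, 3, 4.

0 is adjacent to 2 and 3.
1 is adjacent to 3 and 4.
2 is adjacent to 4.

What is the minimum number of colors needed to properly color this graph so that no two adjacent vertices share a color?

The cycle 1-4-2-0-3-1 has odd length 5, so it cannot be 2-colored; at least 3 colors are needed.
3 colors suffice: color a → {1, 2}; color b → {0, 4}; color c → {3}. No two adjacent vertices share a color.

3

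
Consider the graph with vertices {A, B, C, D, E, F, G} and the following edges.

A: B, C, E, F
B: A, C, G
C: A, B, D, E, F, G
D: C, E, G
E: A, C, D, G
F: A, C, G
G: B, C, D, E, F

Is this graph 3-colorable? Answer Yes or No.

No

C, D, E, G are mutually adjacent (a clique of size 4), so at least 4 colors are needed.
So 3 colors are not enough.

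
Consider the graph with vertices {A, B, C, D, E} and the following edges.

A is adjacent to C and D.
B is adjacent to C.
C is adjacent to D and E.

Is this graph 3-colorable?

Yes

The chromatic number is 3. A, C, D are mutually adjacent, so at least 3 colors are needed.
3 colors suffice: color red → {C}; color blue → {A, B, E}; color green → {D}.
That is already a proper 3-coloring.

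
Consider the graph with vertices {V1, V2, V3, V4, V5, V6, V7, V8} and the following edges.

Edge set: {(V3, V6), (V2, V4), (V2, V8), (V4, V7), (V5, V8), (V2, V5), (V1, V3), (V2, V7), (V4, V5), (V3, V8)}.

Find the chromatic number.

V2, V5, V8 form a triangle, so at least 3 colors are needed.
3 colors suffice: color 1 → {V2, V3}; color 2 → {V1, V4, V6, V8}; color 3 → {V5, V7}. Each edge has distinct colors on its endpoints.

3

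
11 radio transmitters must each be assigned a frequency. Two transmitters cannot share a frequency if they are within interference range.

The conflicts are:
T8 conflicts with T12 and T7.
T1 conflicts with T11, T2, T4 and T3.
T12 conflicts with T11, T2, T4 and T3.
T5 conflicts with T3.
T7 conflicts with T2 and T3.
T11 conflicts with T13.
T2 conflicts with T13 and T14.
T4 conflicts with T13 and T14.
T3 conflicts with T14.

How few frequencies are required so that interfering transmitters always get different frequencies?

T11 and T13 conflict, so at least 2 frequencies are needed.
2 frequencies suffice: frequency 1 → {T8, T11, T2, T4, T3}; frequency 2 → {T1, T12, T5, T7, T13, T14}. No two conflicting transmitters share a frequency.

2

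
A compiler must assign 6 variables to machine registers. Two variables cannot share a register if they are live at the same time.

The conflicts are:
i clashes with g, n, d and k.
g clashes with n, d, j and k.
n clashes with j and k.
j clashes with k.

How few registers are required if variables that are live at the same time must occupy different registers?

i, g, n, k are mutually in conflict, so at least 4 registers are needed.
A valid assignment using 4 registers: i=2, g=1, n=4, d=3, j=2, k=3. No two conflicting variables share a register.

4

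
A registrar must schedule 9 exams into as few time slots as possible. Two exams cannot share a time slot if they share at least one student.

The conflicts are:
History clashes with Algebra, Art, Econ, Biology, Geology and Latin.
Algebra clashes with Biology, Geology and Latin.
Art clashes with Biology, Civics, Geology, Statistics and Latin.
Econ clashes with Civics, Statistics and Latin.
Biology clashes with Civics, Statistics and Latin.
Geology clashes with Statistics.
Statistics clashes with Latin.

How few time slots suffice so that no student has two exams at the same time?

4

History, Art, Biology, Latin all conflict with each other, so at least 4 time slots are needed.
Using 4 time slots: History=4, Algebra=1, Art=1, Econ=1, Biology=3, Civics=2, Geology=2, Statistics=4, Latin=2. Every pair that conflicts lands in different time slots.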